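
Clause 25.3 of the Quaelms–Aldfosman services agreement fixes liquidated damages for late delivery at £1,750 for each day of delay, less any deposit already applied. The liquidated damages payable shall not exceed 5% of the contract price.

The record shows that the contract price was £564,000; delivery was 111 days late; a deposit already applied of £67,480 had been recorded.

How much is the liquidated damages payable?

Per-day damages: 111 × £1,750 = £194,250
Less deposit already applied: £194,250 − £67,480 = £126,770
Cap: 5% of £564,000 = £28,200
Cap at £28,200: £126,770 exceeds the cap → £28,200

£28,200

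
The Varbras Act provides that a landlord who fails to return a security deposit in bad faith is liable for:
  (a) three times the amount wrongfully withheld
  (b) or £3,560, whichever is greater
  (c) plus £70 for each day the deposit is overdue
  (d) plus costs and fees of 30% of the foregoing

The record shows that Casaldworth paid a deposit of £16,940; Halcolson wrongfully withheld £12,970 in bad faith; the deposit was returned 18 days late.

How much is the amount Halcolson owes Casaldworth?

£52,221

Trebled: 3 × £12,970 = £38,910
Minimum £3,560: £38,910 meets the minimum, no increase.
Late-return penalty: 18 × £70 = £1,260
Damages plus late penalty: £38,910 + £1,260 = £40,170
Costs and fees: 30% of £40,170 = £12,051
Total recovery: £40,170 + £12,051 = £52,221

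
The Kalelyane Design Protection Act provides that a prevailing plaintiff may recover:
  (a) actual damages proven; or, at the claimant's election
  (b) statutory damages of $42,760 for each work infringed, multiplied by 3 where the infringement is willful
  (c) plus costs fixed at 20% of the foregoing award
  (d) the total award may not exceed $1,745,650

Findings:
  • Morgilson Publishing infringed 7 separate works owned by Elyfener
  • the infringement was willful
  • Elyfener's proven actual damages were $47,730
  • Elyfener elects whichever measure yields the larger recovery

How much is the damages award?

Statutory damages: 7 × $42,760 = $299,320
Trebled: 3 × $299,320 = $897,960
Greater of actual damages ($47,730) or enhanced statutory damages ($897,960): $897,960
Costs: 20% of $897,960 = $179,592
Award plus costs: $897,960 + $179,592 = $1,077,552
Cap at $1,745,650: $1,077,552 is within the cap, no reduction.

$1,077,552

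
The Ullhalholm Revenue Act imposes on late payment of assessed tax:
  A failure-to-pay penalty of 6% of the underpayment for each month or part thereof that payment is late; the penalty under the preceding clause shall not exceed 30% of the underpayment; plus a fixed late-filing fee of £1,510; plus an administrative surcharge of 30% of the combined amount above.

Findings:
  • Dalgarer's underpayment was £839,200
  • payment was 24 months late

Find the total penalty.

£329,251

Accrued rate: 6% × 24 = 144%, capped at 30% → 30%
Failure-to-pay penalty: 30% of £839,200 = £251,760
Penalty before surcharge: £251,760 + £1,510 = £253,270
Administrative surcharge: 30% of £253,270 = £75,981
Total penalty: £253,270 + £75,981 = £329,251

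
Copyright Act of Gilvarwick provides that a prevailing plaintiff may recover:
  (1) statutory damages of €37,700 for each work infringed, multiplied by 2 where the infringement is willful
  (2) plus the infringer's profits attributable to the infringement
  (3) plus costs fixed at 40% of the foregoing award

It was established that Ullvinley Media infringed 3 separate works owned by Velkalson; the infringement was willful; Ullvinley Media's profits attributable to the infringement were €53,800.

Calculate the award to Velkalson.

Statutory damages: 3 × €37,700 = €113,100
Doubled: 2 × €113,100 = €226,200
Combined award: €226,200 + €53,800 = €280,000
Costs: 40% of €280,000 = €112,000
Award plus costs: €280,000 + €112,000 = €392,000

€392,000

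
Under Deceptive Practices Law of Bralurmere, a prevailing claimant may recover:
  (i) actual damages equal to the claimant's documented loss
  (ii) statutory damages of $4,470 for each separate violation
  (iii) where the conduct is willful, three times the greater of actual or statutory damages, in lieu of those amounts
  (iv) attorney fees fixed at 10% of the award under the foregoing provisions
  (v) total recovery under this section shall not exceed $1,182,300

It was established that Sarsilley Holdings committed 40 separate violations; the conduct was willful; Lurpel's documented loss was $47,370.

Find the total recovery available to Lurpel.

Statutory damages: 40 × $4,470 = $178,800
Greater of actual damages ($47,370) or statutory damages ($178,800): $178,800
Trebled: 3 × $178,800 = $536,400
Attorney fees: 10% of $536,400 = $53,640
Total before cap: $536,400 + $53,640 = $590,040
Cap at $1,182,300: $590,040 is within the cap, no reduction.

$590,040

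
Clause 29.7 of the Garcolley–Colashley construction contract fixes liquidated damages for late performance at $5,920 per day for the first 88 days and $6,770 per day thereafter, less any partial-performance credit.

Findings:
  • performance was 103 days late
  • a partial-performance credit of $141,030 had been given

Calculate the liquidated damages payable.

First 88 days: 88 × $5,920 = $520,960
Remaining days: (103 − 88) × $6,770 = $101,550
Accrued per-day damages: $520,960 + $101,550 = $622,510
Less partial-performance credit: $622,510 − $141,030 = $481,480

$481,480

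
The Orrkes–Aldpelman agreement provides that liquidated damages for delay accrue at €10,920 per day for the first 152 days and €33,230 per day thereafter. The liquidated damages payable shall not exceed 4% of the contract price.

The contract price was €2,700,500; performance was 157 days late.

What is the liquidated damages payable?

€108,020

First 152 days: 152 × €10,920 = €1,659,840
Remaining days: (157 − 152) × €33,230 = €166,150
Accrued per-day damages: €1,659,840 + €166,150 = €1,825,990
Cap: 4% of €2,700,500 = €108,020
Cap at €108,020: €1,825,990 exceeds the cap → €108,020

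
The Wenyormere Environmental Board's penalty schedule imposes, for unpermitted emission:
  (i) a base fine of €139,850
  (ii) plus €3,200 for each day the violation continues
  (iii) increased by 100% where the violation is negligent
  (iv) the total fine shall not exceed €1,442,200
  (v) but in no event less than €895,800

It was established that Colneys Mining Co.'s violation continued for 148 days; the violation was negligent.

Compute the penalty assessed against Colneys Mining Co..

Per-day component: 148 × €3,200 = €473,600
Base plus per-day: €139,850 + €473,600 = €613,450
Enhancement: 100% of €613,450 = €613,450
Enhanced fine: €613,450 + €613,450 = €1,226,900
Cap at €1,442,200: €1,226,900 is within the cap, no reduction.
Minimum €895,800: €1,226,900 meets the minimum, no increase.

€1,226,900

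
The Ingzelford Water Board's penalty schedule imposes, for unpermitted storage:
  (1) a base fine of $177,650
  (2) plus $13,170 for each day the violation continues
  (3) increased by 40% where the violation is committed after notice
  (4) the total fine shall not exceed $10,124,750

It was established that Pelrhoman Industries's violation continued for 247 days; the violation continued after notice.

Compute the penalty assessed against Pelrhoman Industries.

Per-day component: 247 × $13,170 = $3,252,990
Base plus per-day: $177,650 + $3,252,990 = $3,430,640
Enhancement: 40% of $3,430,640 = $1,372,256
Enhanced fine: $3,430,640 + $1,372,256 = $4,802,896
Cap at $10,124,750: $4,802,896 is within the cap, no reduction.

Civil penalty: $4,802,896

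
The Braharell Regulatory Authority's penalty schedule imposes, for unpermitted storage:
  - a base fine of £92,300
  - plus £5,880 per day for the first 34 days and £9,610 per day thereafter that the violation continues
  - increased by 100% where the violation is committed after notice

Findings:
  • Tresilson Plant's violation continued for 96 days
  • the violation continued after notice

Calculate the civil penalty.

£1,776,080

First 34 days: 34 × £5,880 = £199,920
Remaining days: (96 − 34) × £9,610 = £595,820
Per-day component: £199,920 + £595,820 = £795,740
Base plus per-day: £92,300 + £795,740 = £888,040
Enhancement: 100% of £888,040 = £888,040
Enhanced fine: £888,040 + £888,040 = £1,776,080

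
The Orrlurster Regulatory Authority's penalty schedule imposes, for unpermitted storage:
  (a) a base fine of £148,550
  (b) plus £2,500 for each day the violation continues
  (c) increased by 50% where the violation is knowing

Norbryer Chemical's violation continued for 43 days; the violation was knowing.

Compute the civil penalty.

Per-day component: 43 × £2,500 = £107,500
Base plus per-day: £148,550 + £107,500 = £256,050
Enhancement: 50% of £256,050 = £128,025
Enhanced fine: £256,050 + £128,025 = £384,075

Civil penalty: £384,075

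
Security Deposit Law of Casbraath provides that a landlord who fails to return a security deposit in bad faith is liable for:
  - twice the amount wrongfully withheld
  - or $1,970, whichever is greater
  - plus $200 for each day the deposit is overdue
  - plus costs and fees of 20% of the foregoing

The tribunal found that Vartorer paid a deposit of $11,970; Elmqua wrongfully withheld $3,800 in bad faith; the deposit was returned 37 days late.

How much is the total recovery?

$18,000

Doubled: 2 × $3,800 = $7,600
Minimum $1,970: $7,600 meets the minimum, no increase.
Late-return penalty: 37 × $200 = $7,400
Damages plus late penalty: $7,600 + $7,400 = $15,000
Costs and fees: 20% of $15,000 = $3,000
Total recovery: $15,000 + $3,000 = $18,000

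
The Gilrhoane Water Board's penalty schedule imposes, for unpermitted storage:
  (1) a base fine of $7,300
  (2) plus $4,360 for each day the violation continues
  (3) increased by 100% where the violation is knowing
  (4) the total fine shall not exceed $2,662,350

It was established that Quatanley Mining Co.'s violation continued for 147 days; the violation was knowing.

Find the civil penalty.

$1,296,440

Per-day component: 147 × $4,360 = $640,920
Base plus per-day: $7,300 + $640,920 = $648,220
Enhancement: 100% of $648,220 = $648,220
Enhanced fine: $648,220 + $648,220 = $1,296,440
Cap at $2,662,350: $1,296,440 is within the cap, no reduction.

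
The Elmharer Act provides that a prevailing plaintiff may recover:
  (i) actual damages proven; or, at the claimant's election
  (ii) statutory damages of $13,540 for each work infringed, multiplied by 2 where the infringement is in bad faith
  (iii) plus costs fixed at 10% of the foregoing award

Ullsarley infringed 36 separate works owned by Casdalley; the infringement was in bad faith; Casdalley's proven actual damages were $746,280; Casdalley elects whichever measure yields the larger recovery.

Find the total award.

$1,072,368

Statutory damages: 36 × $13,540 = $487,440
Doubled: 2 × $487,440 = $974,880
Greater of actual damages ($746,280) or enhanced statutory damages ($974,880): $974,880
Costs: 10% of $974,880 = $97,488
Award plus costs: $974,880 + $97,488 = $1,072,368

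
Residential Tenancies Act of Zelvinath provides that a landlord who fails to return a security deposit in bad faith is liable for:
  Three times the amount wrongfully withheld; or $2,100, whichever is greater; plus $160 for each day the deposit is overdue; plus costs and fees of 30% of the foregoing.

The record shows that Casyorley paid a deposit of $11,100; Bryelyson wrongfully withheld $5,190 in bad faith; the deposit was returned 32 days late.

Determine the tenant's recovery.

Trebled: 3 × $5,190 = $15,570
Minimum $2,100: $15,570 meets the minimum, no increase.
Late-return penalty: 32 × $160 = $5,120
Damages plus late penalty: $15,570 + $5,120 = $20,690
Costs and fees: 30% of $20,690 = $6,207
Total recovery: $20,690 + $6,207 = $26,897

$26,897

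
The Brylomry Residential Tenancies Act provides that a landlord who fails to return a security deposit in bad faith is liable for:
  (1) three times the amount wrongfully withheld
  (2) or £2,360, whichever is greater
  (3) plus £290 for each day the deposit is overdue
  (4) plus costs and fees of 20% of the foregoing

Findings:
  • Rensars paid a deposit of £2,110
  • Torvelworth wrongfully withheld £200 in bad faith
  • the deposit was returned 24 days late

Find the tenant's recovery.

Trebled: 3 × £200 = £600
Minimum £2,360: £600 is below the minimum → £2,360
Late-return penalty: 24 × £290 = £6,960
Damages plus late penalty: £2,360 + £6,960 = £9,320
Costs and fees: 20% of £9,320 = £1,864
Total recovery: £9,320 + £1,864 = £11,184

£11,184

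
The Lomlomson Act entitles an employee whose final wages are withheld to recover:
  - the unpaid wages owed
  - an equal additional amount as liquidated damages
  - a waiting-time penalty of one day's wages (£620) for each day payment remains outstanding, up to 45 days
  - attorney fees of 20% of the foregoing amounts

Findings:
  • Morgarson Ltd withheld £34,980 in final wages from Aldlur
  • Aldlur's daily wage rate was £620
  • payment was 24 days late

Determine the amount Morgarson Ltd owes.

Liquidated damages (equal amount): £34,980
Penalty days: min(24, 45) = 24
Waiting-time penalty: 24 × £620 = £14,880
Subtotal: £34,980 + £34,980 + £14,880 = £84,840
Attorney fees: 20% of £84,840 = £16,968
Total award: £84,840 + £16,968 = £101,808

£101,808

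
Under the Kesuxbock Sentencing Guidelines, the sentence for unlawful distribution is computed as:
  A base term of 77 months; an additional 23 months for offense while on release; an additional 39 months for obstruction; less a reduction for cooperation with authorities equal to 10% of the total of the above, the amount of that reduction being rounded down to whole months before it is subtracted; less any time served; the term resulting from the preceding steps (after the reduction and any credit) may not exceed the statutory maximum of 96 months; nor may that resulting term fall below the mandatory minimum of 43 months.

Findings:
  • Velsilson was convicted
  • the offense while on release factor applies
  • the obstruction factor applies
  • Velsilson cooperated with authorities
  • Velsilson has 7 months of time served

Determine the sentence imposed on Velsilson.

96 months

Offense while on release enhancement: +23 months
Obstruction enhancement: +39 months
Adjusted term: 77 months + 23 months + 39 months = 139 months
Cooperation with authorities reduction: 10% of 139 months = 13 months (rounded down)
After reduction: 139 − 13 = 126 months
Less time served: 126 months − 7 months = 119 months
Cap at 96 months: 119 months exceeds the cap → 96 months
Minimum 43 months: 96 months meets the minimum, no increase.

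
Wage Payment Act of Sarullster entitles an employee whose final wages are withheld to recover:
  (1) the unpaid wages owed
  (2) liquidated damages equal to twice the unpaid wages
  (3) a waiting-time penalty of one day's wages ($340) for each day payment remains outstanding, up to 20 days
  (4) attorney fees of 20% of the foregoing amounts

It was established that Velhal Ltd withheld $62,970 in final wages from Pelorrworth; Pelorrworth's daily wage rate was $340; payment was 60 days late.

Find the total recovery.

Doubled: 2 × $62,970 = $125,940
Penalty days: min(60, 20) = 20
Waiting-time penalty: 20 × $340 = $6,800
Subtotal: $62,970 + $125,940 + $6,800 = $195,710
Attorney fees: 20% of $195,710 = $39,142
Total award: $195,710 + $39,142 = $234,852

$234,852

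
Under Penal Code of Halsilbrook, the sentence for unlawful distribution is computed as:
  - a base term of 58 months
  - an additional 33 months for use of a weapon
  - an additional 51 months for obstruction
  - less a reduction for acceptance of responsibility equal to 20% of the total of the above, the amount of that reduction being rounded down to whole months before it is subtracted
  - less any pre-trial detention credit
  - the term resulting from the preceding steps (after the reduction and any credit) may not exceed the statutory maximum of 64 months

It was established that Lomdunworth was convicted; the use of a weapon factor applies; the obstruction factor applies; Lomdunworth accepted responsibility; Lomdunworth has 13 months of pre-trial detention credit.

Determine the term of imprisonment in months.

Use of a weapon enhancement: +33 months
Obstruction enhancement: +51 months
Adjusted term: 58 months + 33 months + 51 months = 142 months
Acceptance of responsibility reduction: 20% of 142 months = 28 months (rounded down)
After reduction: 142 − 28 = 114 months
Less pre-trial detention credit: 114 months − 13 months = 101 months
Cap at 64 months: 101 months exceeds the cap → 64 months

64 months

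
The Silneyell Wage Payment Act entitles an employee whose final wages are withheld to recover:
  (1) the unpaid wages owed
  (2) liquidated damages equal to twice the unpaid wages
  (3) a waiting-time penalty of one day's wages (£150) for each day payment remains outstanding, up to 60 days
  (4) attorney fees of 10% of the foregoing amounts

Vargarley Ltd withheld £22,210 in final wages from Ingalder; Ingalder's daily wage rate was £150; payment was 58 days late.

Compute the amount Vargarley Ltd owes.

£82,863

Doubled: 2 × £22,210 = £44,420
Penalty days: min(58, 60) = 58
Waiting-time penalty: 58 × £150 = £8,700
Subtotal: £22,210 + £44,420 + £8,700 = £75,330
Attorney fees: 10% of £75,330 = £7,533
Total award: £75,330 + £7,533 = £82,863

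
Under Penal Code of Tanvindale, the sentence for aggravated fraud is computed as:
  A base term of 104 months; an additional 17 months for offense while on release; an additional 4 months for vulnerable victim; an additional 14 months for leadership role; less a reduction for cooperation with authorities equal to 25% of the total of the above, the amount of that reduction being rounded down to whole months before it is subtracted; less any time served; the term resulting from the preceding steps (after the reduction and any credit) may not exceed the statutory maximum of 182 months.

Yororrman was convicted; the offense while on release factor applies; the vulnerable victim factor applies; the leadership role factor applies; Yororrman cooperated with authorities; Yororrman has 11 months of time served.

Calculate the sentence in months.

Offense while on release enhancement: +17 months
Vulnerable victim enhancement: +4 months
Leadership role enhancement: +14 months
Adjusted term: 104 months + 17 months + 4 months + 14 months = 139 months
Cooperation with authorities reduction: 25% of 139 months = 34 months (rounded down)
After reduction: 139 − 34 = 105 months
Less time served: 105 months − 11 months = 94 months
Cap at 182 months: 94 months is within the cap, no reduction.

Sentence: 94 months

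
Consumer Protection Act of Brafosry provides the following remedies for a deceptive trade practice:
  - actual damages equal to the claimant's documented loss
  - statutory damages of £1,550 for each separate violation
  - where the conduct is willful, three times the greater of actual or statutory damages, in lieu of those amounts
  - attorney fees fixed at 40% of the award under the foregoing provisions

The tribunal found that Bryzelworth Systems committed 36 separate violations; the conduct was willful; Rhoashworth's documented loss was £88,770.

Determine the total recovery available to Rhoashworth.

Statutory damages: 36 × £1,550 = £55,800
Greater of actual damages (£88,770) or statutory damages (£55,800): £88,770
Trebled: 3 × £88,770 = £266,310
Attorney fees: 40% of £266,310 = £106,524
Total recovery: £266,310 + £106,524 = £372,834

£372,834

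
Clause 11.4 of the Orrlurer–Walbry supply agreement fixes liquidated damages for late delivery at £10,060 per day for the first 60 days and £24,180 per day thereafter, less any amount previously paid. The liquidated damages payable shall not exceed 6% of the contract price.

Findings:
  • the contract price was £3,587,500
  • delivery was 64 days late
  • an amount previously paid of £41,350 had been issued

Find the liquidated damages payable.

£215,250

First 60 days: 60 × £10,060 = £603,600
Remaining days: (64 − 60) × £24,180 = £96,720
Accrued per-day damages: £603,600 + £96,720 = £700,320
Less amount previously paid: £700,320 − £41,350 = £658,970
Cap: 6% of £3,587,500 = £215,250
Cap at £215,250: £658,970 exceeds the cap → £215,250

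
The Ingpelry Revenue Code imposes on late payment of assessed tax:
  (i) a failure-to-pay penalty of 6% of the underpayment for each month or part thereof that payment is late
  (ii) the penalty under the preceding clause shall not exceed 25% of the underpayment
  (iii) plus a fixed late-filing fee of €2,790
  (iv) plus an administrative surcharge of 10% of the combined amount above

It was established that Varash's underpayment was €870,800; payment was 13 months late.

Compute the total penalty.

€242,539

Accrued rate: 6% × 13 = 78%, capped at 25% → 25%
Failure-to-pay penalty: 25% of €870,800 = €217,700
Penalty before surcharge: €217,700 + €2,790 = €220,490
Administrative surcharge: 10% of €220,490 = €22,049
Total penalty: €220,490 + €22,049 = €242,539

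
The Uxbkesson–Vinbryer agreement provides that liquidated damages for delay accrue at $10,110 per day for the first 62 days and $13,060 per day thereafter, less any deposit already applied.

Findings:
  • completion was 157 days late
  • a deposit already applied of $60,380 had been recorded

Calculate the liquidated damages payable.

First 62 days: 62 × $10,110 = $626,820
Remaining days: (157 − 62) × $13,060 = $1,240,700
Accrued per-day damages: $626,820 + $1,240,700 = $1,867,520
Less deposit already applied: $1,867,520 − $60,380 = $1,807,140

$1,807,140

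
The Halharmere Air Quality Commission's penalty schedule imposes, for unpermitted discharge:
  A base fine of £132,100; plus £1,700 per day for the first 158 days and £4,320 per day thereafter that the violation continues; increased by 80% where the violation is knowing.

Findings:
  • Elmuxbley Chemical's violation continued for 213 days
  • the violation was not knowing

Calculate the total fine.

£638,300

First 158 days: 158 × £1,700 = £268,600
Remaining days: (213 − 158) × £4,320 = £237,600
Per-day component: £268,600 + £237,600 = £506,200
Base plus per-day: £132,100 + £506,200 = £638,300
The violation was not knowing: no 80% increase.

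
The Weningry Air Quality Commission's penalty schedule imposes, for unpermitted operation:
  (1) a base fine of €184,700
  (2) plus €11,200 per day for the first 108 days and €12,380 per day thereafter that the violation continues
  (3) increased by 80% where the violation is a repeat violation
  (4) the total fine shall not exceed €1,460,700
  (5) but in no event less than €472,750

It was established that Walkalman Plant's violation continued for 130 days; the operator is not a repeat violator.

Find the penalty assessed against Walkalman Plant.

€1,460,700

First 108 days: 108 × €11,200 = €1,209,600
Remaining days: (130 − 108) × €12,380 = €272,360
Per-day component: €1,209,600 + €272,360 = €1,481,960
Base plus per-day: €184,700 + €1,481,960 = €1,666,660
The operator is not a repeat violator: no 80% increase.
Cap at €1,460,700: €1,666,660 exceeds the cap → €1,460,700
Minimum €472,750: €1,460,700 meets the minimum, no increase.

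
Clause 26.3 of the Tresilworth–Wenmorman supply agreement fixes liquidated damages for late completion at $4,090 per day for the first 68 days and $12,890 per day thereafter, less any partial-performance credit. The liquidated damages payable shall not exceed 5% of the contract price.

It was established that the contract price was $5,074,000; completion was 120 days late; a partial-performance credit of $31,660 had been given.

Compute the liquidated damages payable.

First 68 days: 68 × $4,090 = $278,120
Remaining days: (120 − 68) × $12,890 = $670,280
Accrued per-day damages: $278,120 + $670,280 = $948,400
Less partial-performance credit: $948,400 − $31,660 = $916,740
Cap: 5% of $5,074,000 = $253,700
Cap at $253,700: $916,740 exceeds the cap → $253,700

$253,700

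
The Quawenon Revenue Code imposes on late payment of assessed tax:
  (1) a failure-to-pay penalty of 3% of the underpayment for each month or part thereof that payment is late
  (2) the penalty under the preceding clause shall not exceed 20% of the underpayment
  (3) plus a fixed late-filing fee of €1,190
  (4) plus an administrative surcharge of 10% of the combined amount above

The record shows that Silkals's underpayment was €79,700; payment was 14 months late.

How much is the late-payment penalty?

Accrued rate: 3% × 14 = 42%, capped at 20% → 20%
Failure-to-pay penalty: 20% of €79,700 = €15,940
Penalty before surcharge: €15,940 + €1,190 = €17,130
Administrative surcharge: 10% of €17,130 = €1,713
Total penalty: €17,130 + €1,713 = €18,843

€18,843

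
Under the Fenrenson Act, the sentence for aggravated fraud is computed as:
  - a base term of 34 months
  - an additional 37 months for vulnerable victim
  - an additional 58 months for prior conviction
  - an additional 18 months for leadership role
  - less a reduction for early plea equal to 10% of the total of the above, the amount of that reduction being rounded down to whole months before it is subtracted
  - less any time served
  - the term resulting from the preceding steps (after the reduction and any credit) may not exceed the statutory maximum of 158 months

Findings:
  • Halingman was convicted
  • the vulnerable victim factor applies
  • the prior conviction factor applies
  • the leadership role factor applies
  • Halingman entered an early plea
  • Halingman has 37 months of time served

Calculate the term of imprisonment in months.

Vulnerable victim enhancement: +37 months
Prior conviction enhancement: +58 months
Leadership role enhancement: +18 months
Adjusted term: 34 months + 37 months + 58 months + 18 months = 147 months
Early plea reduction: 10% of 147 months = 14 months (rounded down)
After reduction: 147 − 14 = 133 months
Less time served: 133 months − 37 months = 96 months
Cap at 158 months: 96 months is within the cap, no reduction.

Sentence: 96 months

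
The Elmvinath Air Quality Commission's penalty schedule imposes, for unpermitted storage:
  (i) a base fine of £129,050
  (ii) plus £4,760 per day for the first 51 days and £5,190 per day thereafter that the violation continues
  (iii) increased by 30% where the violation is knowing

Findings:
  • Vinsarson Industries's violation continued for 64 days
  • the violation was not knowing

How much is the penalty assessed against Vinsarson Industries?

£439,280

First 51 days: 51 × £4,760 = £242,760
Remaining days: (64 − 51) × £5,190 = £67,470
Per-day component: £242,760 + £67,470 = £310,230
Base plus per-day: £129,050 + £310,230 = £439,280
The violation was not knowing: no 30% increase.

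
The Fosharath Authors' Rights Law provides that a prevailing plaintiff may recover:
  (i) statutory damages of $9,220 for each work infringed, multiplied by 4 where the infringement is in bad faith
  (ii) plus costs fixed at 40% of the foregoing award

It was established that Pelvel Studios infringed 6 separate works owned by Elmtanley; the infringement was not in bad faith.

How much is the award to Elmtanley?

Award: $77,448

Statutory damages: 6 × $9,220 = $55,320
Infringement not in bad faith: no ×4 enhancement.
Costs: 40% of $55,320 = $22,128
Award plus costs: $55,320 + $22,128 = $77,448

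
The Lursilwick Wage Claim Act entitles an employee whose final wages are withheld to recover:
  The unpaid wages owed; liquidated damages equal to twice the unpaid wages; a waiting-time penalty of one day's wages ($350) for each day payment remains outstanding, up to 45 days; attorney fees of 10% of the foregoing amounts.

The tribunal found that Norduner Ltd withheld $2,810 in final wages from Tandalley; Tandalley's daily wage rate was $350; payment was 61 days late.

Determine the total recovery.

Total award: $26,598

Doubled: 2 × $2,810 = $5,620
Penalty days: min(61, 45) = 45
Waiting-time penalty: 45 × $350 = $15,750
Subtotal: $2,810 + $5,620 + $15,750 = $24,180
Attorney fees: 10% of $24,180 = $2,418
Total award: $24,180 + $2,418 = $26,598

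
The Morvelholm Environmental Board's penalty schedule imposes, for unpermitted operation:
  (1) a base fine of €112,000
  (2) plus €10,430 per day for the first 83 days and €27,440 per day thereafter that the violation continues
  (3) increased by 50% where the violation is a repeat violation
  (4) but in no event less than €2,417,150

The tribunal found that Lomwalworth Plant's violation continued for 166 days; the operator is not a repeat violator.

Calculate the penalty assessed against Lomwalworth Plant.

Civil penalty: €3,255,210

First 83 days: 83 × €10,430 = €865,690
Remaining days: (166 − 83) × €27,440 = €2,277,520
Per-day component: €865,690 + €2,277,520 = €3,143,210
Base plus per-day: €112,000 + €3,143,210 = €3,255,210
The operator is not a repeat violator: no 50% increase.
Minimum €2,417,150: €3,255,210 meets the minimum, no increase.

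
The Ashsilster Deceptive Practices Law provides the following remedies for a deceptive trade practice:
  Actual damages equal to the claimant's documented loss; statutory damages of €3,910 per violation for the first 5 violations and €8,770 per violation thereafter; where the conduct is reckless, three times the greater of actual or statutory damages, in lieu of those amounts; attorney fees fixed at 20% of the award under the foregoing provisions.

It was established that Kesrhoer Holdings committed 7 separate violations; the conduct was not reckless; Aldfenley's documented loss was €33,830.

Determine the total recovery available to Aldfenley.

€85,104

First 5 violations: 5 × €3,910 = €19,550
Remaining violations: (7 − 5) × €8,770 = €17,540
Statutory damages: €19,550 + €17,540 = €37,090
Conduct not reckless: the in-lieu enhancement does not apply.
Actual plus statutory damages: €33,830 + €37,090 = €70,920
Attorney fees: 20% of €70,920 = €14,184
Total recovery: €70,920 + €14,184 = €85,104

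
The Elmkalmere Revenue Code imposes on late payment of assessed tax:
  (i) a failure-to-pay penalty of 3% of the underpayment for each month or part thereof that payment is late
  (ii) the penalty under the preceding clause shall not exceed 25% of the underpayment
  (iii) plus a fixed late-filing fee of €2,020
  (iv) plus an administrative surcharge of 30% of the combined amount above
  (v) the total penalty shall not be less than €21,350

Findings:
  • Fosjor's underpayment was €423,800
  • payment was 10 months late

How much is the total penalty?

Accrued rate: 3% × 10 = 30%, capped at 25% → 25%
Failure-to-pay penalty: 25% of €423,800 = €105,950
Penalty before surcharge: €105,950 + €2,020 = €107,970
Administrative surcharge: 30% of €107,970 = €32,391
Total penalty: €107,970 + €32,391 = €140,361
Minimum €21,350: €140,361 meets the minimum, no increase.

€140,361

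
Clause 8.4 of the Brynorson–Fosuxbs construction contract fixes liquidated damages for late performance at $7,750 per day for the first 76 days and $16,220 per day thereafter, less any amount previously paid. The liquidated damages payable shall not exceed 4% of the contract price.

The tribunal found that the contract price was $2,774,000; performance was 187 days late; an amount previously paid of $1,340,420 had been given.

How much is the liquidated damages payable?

First 76 days: 76 × $7,750 = $589,000
Remaining days: (187 − 76) × $16,220 = $1,800,420
Accrued per-day damages: $589,000 + $1,800,420 = $2,389,420
Less amount previously paid: $2,389,420 − $1,340,420 = $1,049,000
Cap: 4% of $2,774,000 = $110,960
Cap at $110,960: $1,049,000 exceeds the cap → $110,960

$110,960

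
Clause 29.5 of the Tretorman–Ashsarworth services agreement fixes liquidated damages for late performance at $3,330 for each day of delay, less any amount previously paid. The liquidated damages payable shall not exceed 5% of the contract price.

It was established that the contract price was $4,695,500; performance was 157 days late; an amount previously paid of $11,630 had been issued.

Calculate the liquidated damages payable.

Liquidated damages: $234,775

Per-day damages: 157 × $3,330 = $522,810
Less amount previously paid: $522,810 − $11,630 = $511,180
Cap: 5% of $4,695,500 = $234,775
Cap at $234,775: $511,180 exceeds the cap → $234,775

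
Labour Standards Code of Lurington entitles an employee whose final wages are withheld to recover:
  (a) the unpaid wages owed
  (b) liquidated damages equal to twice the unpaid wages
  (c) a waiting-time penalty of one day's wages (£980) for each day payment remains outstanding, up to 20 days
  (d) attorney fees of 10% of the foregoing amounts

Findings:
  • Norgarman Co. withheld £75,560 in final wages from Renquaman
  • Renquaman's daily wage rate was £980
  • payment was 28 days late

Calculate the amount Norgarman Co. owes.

£270,908

Doubled: 2 × £75,560 = £151,120
Penalty days: min(28, 20) = 20
Waiting-time penalty: 20 × £980 = £19,600
Subtotal: £75,560 + £151,120 + £19,600 = £246,280
Attorney fees: 10% of £246,280 = £24,628
Total award: £246,280 + £24,628 = £270,908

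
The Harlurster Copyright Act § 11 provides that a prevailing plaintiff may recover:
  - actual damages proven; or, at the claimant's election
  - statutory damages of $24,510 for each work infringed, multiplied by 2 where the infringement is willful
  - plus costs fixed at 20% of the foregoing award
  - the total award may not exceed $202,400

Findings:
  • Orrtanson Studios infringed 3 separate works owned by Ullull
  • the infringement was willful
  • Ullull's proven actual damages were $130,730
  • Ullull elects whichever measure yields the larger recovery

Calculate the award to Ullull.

Award: $176,472

Statutory damages: 3 × $24,510 = $73,530
Doubled: 2 × $73,530 = $147,060
Greater of actual damages ($130,730) or enhanced statutory damages ($147,060): $147,060
Costs: 20% of $147,060 = $29,412
Award plus costs: $147,060 + $29,412 = $176,472
Cap at $202,400: $176,472 is within the cap, no reduction.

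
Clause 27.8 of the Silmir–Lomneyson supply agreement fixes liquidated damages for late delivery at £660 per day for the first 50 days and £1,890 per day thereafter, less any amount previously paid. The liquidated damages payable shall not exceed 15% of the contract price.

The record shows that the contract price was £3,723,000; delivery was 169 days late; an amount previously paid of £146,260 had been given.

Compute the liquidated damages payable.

First 50 days: 50 × £660 = £33,000
Remaining days: (169 − 50) × £1,890 = £224,910
Accrued per-day damages: £33,000 + £224,910 = £257,910
Less amount previously paid: £257,910 − £146,260 = £111,650
Cap: 15% of £3,723,000 = £558,450
Cap at £558,450: £111,650 is within the cap, no reduction.

Liquidated damages: £111,650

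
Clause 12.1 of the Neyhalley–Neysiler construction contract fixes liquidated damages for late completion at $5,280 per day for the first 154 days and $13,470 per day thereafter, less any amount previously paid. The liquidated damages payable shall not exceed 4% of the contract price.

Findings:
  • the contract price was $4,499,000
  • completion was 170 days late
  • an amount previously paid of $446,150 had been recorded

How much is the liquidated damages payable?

First 154 days: 154 × $5,280 = $813,120
Remaining days: (170 − 154) × $13,470 = $215,520
Accrued per-day damages: $813,120 + $215,520 = $1,028,640
Less amount previously paid: $1,028,640 − $446,150 = $582,490
Cap: 4% of $4,499,000 = $179,960
Cap at $179,960: $582,490 exceeds the cap → $179,960

$179,960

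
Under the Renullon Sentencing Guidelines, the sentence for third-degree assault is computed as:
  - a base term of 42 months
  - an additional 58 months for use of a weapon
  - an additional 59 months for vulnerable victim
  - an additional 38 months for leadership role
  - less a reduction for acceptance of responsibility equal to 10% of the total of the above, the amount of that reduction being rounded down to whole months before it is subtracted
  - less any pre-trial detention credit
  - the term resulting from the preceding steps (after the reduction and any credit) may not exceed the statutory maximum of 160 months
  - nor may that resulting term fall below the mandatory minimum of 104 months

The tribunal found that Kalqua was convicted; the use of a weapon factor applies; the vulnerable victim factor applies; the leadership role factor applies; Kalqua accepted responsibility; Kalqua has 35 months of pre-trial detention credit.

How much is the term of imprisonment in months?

Use of a weapon enhancement: +58 months
Vulnerable victim enhancement: +59 months
Leadership role enhancement: +38 months
Adjusted term: 42 months + 58 months + 59 months + 38 months = 197 months
Acceptance of responsibility reduction: 10% of 197 months = 19 months (rounded down)
After reduction: 197 − 19 = 178 months
Less pre-trial detention credit: 178 months − 35 months = 143 months
Cap at 160 months: 143 months is within the cap, no reduction.
Minimum 104 months: 143 months meets the minimum, no increase.

143 months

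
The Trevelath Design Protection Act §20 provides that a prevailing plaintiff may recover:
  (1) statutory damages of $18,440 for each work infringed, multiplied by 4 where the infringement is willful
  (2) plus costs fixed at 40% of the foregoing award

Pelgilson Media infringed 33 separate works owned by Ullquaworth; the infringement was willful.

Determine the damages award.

Statutory damages: 33 × $18,440 = $608,520
Multiplied by 4: 4 × $608,520 = $2,434,080
Costs: 40% of $2,434,080 = $973,632
Award plus costs: $2,434,080 + $973,632 = $3,407,712

$3,407,712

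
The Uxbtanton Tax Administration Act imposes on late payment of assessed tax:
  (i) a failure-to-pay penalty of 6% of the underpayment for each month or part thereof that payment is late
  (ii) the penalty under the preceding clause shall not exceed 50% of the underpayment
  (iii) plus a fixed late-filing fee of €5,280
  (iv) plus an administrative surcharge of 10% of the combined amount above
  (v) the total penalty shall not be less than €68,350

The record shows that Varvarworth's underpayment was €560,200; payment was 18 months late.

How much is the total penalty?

Accrued rate: 6% × 18 = 108%, capped at 50% → 50%
Failure-to-pay penalty: 50% of €560,200 = €280,100
Penalty before surcharge: €280,100 + €5,280 = €285,380
Administrative surcharge: 10% of €285,380 = €28,538
Total penalty: €285,380 + €28,538 = €313,918
Minimum €68,350: €313,918 meets the minimum, no increase.

€313,918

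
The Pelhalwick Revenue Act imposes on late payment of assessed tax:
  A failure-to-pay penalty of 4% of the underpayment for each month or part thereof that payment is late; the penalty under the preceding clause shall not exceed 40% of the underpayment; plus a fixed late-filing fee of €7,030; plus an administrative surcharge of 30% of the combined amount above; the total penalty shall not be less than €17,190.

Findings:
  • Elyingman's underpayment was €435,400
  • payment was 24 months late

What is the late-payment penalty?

Accrued rate: 4% × 24 = 96%, capped at 40% → 40%
Failure-to-pay penalty: 40% of €435,400 = €174,160
Penalty before surcharge: €174,160 + €7,030 = €181,190
Administrative surcharge: 30% of €181,190 = €54,357
Total penalty: €181,190 + €54,357 = €235,547
Minimum €17,190: €235,547 meets the minimum, no increase.

€235,547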